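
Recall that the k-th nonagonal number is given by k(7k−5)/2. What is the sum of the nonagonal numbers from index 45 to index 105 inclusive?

1255685

Σ i(7i−5)/2 = (7Σi² − 5Σi) / 2 over i = 45..105.
Σi = 5565 − 990 = 4575 and Σi² = 391405 − 29370 = 362035.
(7·362035 − 5·4575) / 2 = 2511370/2 = 1255685.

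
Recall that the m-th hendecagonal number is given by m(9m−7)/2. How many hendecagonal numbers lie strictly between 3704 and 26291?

47

The n-th hendecagonal number is n(9n−7)/2.
Smallest index with value > 3704: n = 30 (giving 3945).
Largest index with value < 26291: n = 76 (giving 25726).
Indices 30 through 76: 47 terms.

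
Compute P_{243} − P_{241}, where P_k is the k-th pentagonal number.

1451

243·(3·243 − 1)/2 = 88452 and 241·(3·241 − 1)/2 = 87001.
Difference: 88452 − 87001 = 1451.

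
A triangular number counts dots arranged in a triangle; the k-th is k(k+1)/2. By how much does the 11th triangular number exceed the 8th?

11·12/2 = 66 and 8·9/2 = 36.
Difference: 66 − 36 = 30.

30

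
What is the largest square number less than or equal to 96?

81

Solve n² ≤ 96 for integer n.
n = 9 gives 81 ≤ 96, while n = 10 gives 100 > 96; so the answer is 81.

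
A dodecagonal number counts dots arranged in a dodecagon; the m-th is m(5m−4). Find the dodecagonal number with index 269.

The 269th dodecagonal number is n(5n−4) with n = 269.
269·(5·269 − 4) = 269·1341 = 360729.

360729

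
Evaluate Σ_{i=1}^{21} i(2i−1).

Σ i(2i−1) = 2Σi² − Σi over i = 1..21.
Σi = 231 and Σi² = 3311.
2·3311 − 1·231 = 6391.

6391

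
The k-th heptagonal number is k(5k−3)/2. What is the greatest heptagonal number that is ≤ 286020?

Solve n(5n−3)/2 ≤ 286020 for integer n.
n = 338 gives 285103 ≤ 286020, while n = 339 gives 286794 > 286020; so the answer is 285103.

285103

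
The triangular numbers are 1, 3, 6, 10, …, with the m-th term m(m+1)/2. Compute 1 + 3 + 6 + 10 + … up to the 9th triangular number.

165

Σ i(i+1)/2 = (Σi² + Σi) / 2 over i = 1..9.
Σi = 45 and Σi² = 285.
(1·285 + 1·45) / 2 = 330/2 = 165.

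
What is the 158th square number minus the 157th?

315

n² − (n−1)² = 2n − 1, so 158² − 157² = 2·158 − 1 = 315.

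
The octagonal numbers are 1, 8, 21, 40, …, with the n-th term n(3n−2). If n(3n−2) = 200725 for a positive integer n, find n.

259

Set n(3n−2) = 200725, giving 3n² − 2n − 200725 = 0.
The discriminant is 4 + 12·200725 = 2408704, and √2408704 = 1552.
So n = (2 + 1552) / 6 = 1554/6 = 259.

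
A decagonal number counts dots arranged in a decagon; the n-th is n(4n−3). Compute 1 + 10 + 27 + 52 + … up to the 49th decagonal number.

158025

Σ i(4i−3) = 4Σi² − 3Σi over i = 1..49.
Σi = 1225 and Σi² = 40425.
4·40425 − 3·1225 = 158025.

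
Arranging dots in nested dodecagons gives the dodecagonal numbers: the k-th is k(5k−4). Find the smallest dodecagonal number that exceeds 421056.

422241

Solve n(5n−4) > 421056 for integer n.
The largest n with value ≤ 421056 is 290 (since 419340 ≤ 421056 < 422241), so the first above is n = 291, value 422241.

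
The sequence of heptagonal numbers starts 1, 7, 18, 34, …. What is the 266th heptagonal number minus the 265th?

1326

Consecutive heptagonal numbers differ by 5n − 4: here 5·266 − 4 = 1326.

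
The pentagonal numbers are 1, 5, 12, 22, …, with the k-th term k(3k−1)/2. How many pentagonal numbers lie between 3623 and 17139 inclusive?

58

The n-th pentagonal number is n(3n−1)/2.
Smallest index with value ≥ 3623: n = 50 (giving 3725).
Largest index with value ≤ 17139: n = 107 (giving 17120).
Indices 50 through 107: 58 terms.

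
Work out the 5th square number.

25

5² = 25.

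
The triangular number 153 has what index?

Set n(n+1)/2 = 153, giving n² + n − 306 = 0.
The discriminant is 1 + 8·153 = 1225, and √1225 = 35.
So n = (-1 + 35) / 2 = 34/2 = 17.

17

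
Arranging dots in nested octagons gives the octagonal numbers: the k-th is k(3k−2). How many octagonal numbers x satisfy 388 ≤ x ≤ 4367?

27

The n-th octagonal number is n(3n−2).
Smallest index with value ≥ 388: n = 12 (giving 408).
Largest index with value ≤ 4367: n = 38 (giving 4256).
Indices 12 through 38: 27 terms.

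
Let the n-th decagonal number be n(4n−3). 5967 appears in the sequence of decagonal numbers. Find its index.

Set n(4n−3) = 5967, giving 4n² − 3n − 5967 = 0.
The discriminant is 9 + 16·5967 = 95481, and √95481 = 309.
So n = (3 + 309) / 8 = 312/8 = 39.

39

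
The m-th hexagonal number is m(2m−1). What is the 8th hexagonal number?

120

8·(2·8 − 1) = 8·15 = 120.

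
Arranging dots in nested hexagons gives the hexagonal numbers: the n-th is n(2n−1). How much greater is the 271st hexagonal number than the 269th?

2158

271·(2·271 − 1) = 146611 and 269·(2·269 − 1) = 144453.
Difference: 146611 − 144453 = 2158.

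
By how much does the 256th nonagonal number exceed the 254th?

256·(7·256 − 5)/2 = 228736 and 254·(7·254 − 5)/2 = 225171.
Difference: 228736 − 225171 = 3565.

3565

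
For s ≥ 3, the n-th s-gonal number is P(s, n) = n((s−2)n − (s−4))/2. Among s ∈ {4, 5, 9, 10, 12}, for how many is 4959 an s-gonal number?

s = 4: P(4, 70) = 4900 and P(4, 71) = 5041; 4959 is not s-gonal.
s = 5: P(5, 57) = 4845 and P(5, 58) = 5017; 4959 is not s-gonal.
s = 9: P(9, 38) = 4959. ✓
s = 10: P(10, 35) = 4795 and P(10, 36) = 5076; 4959 is not s-gonal.
s = 12: P(12, 31) = 4681 and P(12, 32) = 4992; 4959 is not s-gonal.
Hits: s ∈ {9} → 1.

1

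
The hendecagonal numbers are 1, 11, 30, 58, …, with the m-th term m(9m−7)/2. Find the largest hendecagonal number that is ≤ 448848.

448246

Solve n(9n−7)/2 ≤ 448848 for integer n.
n = 316 gives 448246 ≤ 448848, while n = 317 gives 451091 > 448848; so the answer is 448246.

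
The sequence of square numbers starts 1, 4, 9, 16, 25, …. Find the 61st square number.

3721

The 61st square number is n² with n = 61.
61² = 3721.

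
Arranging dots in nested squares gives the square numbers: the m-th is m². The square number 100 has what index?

10

We need n² = 100, so n = √100 = 10.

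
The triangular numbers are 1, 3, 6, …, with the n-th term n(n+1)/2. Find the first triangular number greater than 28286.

Solve n(n+1)/2 > 28286 for integer n.
The largest n with value ≤ 28286 is 237 (since 28203 ≤ 28286 < 28441), so the first above is n = 238, value 28441.

28441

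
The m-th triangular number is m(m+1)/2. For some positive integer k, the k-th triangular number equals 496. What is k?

Set n(n+1)/2 = 496, giving n² + n − 992 = 0.
The discriminant is 1 + 8·496 = 3969, and √3969 = 63.
So n = (-1 + 63) / 2 = 62/2 = 31.

31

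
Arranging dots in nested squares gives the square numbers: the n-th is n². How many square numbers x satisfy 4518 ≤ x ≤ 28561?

102

The n-th square number is n².
Smallest index with value ≥ 4518: n = 68 (giving 4624).
Largest index with value ≤ 28561: n = 169 (giving 28561).
Indices 68 through 169: 102 terms.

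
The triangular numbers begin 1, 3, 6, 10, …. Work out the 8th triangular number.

36

8·9/2 = 72/2 = 36.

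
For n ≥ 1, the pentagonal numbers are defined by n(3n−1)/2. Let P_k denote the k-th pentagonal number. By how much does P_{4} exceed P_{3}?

10

Consecutive pentagonal numbers differ by 3n − 2: here 3·4 − 2 = 10.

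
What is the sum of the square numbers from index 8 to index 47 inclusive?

35580

Σ_{i=8}^{47} i² = 35720 − 140 = 35580.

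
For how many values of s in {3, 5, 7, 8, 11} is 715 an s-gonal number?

2

s = 3: P(3, 37) = 703 and P(3, 38) = 741; 715 is not s-gonal.
s = 5: P(5, 22) = 715. ✓
s = 7: P(7, 17) = 697 and P(7, 18) = 783; 715 is not s-gonal.
s = 8: P(8, 15) = 645 and P(8, 16) = 736; 715 is not s-gonal.
s = 11: P(11, 13) = 715. ✓
Hits: s ∈ {5, 11} → 2.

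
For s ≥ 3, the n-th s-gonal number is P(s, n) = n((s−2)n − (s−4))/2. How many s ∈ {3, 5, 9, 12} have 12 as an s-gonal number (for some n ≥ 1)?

2

s = 3: P(3, 4) = 10 and P(3, 5) = 15; 12 is not s-gonal.
s = 5: P(5, 3) = 12. ✓
s = 9: P(9, 2) = 9 and P(9, 3) = 24; 12 is not s-gonal.
s = 12: P(12, 2) = 12. ✓
Hits: s ∈ {5, 12} → 2.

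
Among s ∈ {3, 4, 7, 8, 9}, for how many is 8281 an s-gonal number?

2

s = 3: P(3, 128) = 8256 and P(3, 129) = 8385; 8281 is not s-gonal.
s = 4: P(4, 91) = 8281. ✓
s = 7: P(7, 57) = 8037 and P(7, 58) = 8323; 8281 is not s-gonal.
s = 8: P(8, 52) = 8008 and P(8, 53) = 8321; 8281 is not s-gonal.
s = 9: P(9, 49) = 8281. ✓
Hits: s ∈ {4, 9} → 2.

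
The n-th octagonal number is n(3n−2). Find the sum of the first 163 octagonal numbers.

4343950

Σ i(3i−2) = 3Σi² − 2Σi over i = 1..163.
Σi = 13366 and Σi² = 1456894.
3·1456894 − 2·13366 = 4343950.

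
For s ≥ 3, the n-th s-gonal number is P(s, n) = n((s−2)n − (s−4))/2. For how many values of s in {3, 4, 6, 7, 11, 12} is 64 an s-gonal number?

2

s = 3: P(3, 10) = 55 and P(3, 11) = 66; 64 is not s-gonal.
s = 4: P(4, 8) = 64. ✓
s = 6: P(6, 5) = 45 and P(6, 6) = 66; 64 is not s-gonal.
s = 7: P(7, 5) = 55 and P(7, 6) = 81; 64 is not s-gonal.
s = 11: P(11, 4) = 58 and P(11, 5) = 95; 64 is not s-gonal.
s = 12: P(12, 4) = 64. ✓
Hits: s ∈ {4, 12} → 2.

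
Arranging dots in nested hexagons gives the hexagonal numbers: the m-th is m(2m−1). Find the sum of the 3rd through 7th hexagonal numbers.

Σ i(2i−1) = 2Σi² − Σi over i = 3..7.
Σi = 28 − 3 = 25 and Σi² = 140 − 5 = 135.
2·135 − 1·25 = 245.

245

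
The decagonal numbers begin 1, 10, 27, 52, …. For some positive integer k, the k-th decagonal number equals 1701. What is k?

21

Set n(4n−3) = 1701, giving 4n² − 3n − 1701 = 0.
The discriminant is 9 + 16·1701 = 27225, and √27225 = 165.
So n = (3 + 165) / 8 = 168/8 = 21.
Check: 21·(4·21 − 3) = 1701. ✓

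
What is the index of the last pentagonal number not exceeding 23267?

124

Solve n(3n−1)/2 ≤ 23267 for integer n.
n = 124 gives 23002 ≤ 23267, while n = 125 gives 23375 > 23267; so the answer is index 124.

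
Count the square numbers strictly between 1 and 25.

The n-th square number is n².
Smallest index with value > 1: n = 2 (giving 4).
Largest index with value < 25: n = 4 (giving 16).
Indices 2 through 4: 3 terms.

3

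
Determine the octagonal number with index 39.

4485

The 39th octagonal number is n(3n−2) with n = 39.
39·(3·39 − 2) = 39·115 = 4485.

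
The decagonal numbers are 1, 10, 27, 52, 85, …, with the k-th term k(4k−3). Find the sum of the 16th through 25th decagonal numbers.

Σ i(4i−3) = 4Σi² − 3Σi over i = 16..25.
Σi = 325 − 120 = 205 and Σi² = 5525 − 1240 = 4285.
4·4285 − 3·205 = 16525.

16525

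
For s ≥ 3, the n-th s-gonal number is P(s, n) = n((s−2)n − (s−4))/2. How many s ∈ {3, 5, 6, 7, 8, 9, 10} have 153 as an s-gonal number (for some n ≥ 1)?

s = 3: P(3, 17) = 153. ✓
s = 5: P(5, 10) = 145 and P(5, 11) = 176; 153 is not s-gonal.
s = 6: P(6, 9) = 153. ✓
s = 7: P(7, 8) = 148 and P(7, 9) = 189; 153 is not s-gonal.
s = 8: P(8, 7) = 133 and P(8, 8) = 176; 153 is not s-gonal.
s = 9: P(9, 6) = 111 and P(9, 7) = 154; 153 is not s-gonal.
s = 10: P(10, 6) = 126 and P(10, 7) = 175; 153 is not s-gonal.
Hits: s ∈ {3, 6} → 2.

2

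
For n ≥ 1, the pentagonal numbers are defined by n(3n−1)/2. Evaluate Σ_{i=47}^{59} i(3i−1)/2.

Σ i(3i−1)/2 = (3Σi² − Σi) / 2 over i = 47..59.
Σi = 1770 − 1081 = 689 and Σi² = 70210 − 33511 = 36699.
(3·36699 − 1·689) / 2 = 109408/2 = 54704.

54704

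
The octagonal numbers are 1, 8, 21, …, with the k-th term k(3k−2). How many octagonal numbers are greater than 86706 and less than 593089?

274

The n-th octagonal number is n(3n−2).
Smallest index with value > 86706: n = 171 (giving 87381).
Largest index with value < 593089: n = 444 (giving 590520).
Indices 171 through 444: 274 terms.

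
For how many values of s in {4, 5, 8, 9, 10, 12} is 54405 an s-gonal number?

2

s = 4: P(4, 233) = 54289 and P(4, 234) = 54756; 54405 is not s-gonal.
s = 5: P(5, 190) = 54055 and P(5, 191) = 54626; 54405 is not s-gonal.
s = 8: P(8, 135) = 54405. ✓
s = 9: P(9, 125) = 54375 and P(9, 126) = 55251; 54405 is not s-gonal.
s = 10: P(10, 117) = 54405. ✓
s = 12: P(12, 104) = 53664 and P(12, 105) = 54705; 54405 is not s-gonal.
Hits: s ∈ {8, 10} → 2.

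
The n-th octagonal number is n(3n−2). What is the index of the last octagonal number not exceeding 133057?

210

Solve n(3n−2) ≤ 133057 for integer n.
n = 210 gives 131880 ≤ 133057, while n = 211 gives 133141 > 133057; so the answer is index 210.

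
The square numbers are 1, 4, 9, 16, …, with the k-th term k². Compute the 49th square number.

2401

The 49th square number is n² with n = 49.
49² = 2401.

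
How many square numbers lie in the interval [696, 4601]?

The n-th square number is n².
Smallest index with value ≥ 696: n = 27 (giving 729).
Largest index with value ≤ 4601: n = 67 (giving 4489).
Indices 27 through 67: 41 terms.

41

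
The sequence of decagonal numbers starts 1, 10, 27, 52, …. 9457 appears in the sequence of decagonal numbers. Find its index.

49

Set n(4n−3) = 9457, giving 4n² − 3n − 9457 = 0.
The discriminant is 9 + 16·9457 = 151321, and √151321 = 389.
So n = (3 + 389) / 8 = 392/8 = 49.
Check: 49·(4·49 − 3) = 9457. ✓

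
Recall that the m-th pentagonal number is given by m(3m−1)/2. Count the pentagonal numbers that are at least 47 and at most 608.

15

The n-th pentagonal number is n(3n−1)/2.
Smallest index with value ≥ 47: n = 6 (giving 51).
Largest index with value ≤ 608: n = 20 (giving 590).
Indices 6 through 20: 15 terms.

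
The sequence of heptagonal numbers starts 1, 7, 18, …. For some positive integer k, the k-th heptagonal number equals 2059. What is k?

Set n(5n−3)/2 = 2059, giving 5n² − 3n − 4118 = 0.
So n = (3 + 287) / 10 = 290/10 = 29.

29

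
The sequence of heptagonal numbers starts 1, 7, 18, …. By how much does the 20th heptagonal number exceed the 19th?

96

Consecutive heptagonal numbers differ by 5n − 4: here 5·20 − 4 = 96.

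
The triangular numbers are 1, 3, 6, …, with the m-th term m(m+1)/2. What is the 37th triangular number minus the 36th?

37

Consecutive triangular numbers differ by n: T_{37} − T_{36} = 37.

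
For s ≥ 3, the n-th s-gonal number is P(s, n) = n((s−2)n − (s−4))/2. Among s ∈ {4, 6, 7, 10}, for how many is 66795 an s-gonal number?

s = 4: P(4, 258) = 66564 and P(4, 259) = 67081; 66795 is not s-gonal.
s = 6: P(6, 183) = 66795. ✓
s = 7: P(7, 163) = 66178 and P(7, 164) = 66994; 66795 is not s-gonal.
s = 10: P(10, 129) = 66177 and P(10, 130) = 67210; 66795 is not s-gonal.
Hits: s ∈ {6} → 1.

1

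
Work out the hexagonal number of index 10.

The 10th hexagonal number is n(2n−1) with n = 10.
10·(2·10 − 1) = 10·19 = 190.

190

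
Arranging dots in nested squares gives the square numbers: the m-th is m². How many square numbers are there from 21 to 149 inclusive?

8

The n-th square number is n².
Smallest index with value ≥ 21: n = 5 (giving 25).
Largest index with value ≤ 149: n = 12 (giving 144).
Indices 5 through 12: 8 terms.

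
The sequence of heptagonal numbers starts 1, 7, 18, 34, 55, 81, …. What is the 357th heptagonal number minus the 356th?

Consecutive heptagonal numbers differ by 5n − 4: here 5·357 − 4 = 1781.

1781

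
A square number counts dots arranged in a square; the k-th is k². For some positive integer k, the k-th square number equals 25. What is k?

We need n² = 25, so n = √25 = 5.
Check: 5² = 25. ✓

5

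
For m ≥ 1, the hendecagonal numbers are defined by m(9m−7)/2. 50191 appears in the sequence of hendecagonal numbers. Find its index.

Set n(9n−7)/2 = 50191, giving 9n² − 7n − 100382 = 0.
The discriminant is 49 + 72·50191 = 3613801, and √3613801 = 1901.
So n = (7 + 1901) / 18 = 1908/18 = 106.

106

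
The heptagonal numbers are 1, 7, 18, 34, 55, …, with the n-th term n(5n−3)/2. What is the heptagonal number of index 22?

The 22nd heptagonal number is n(5n−3)/2 with n = 22.
22·(5·22 − 3)/2 = 22·107/2 = 1177.

1177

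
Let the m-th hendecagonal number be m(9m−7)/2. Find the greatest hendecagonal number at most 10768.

Solve n(9n−7)/2 ≤ 10768 for integer n.
n = 49 gives 10633 ≤ 10768, while n = 50 gives 11075 > 10768; so the answer is 10633.

10633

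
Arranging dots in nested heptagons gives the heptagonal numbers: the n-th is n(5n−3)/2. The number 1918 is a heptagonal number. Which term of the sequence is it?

Set n(5n−3)/2 = 1918, giving 5n² − 3n − 3836 = 0.
The discriminant is 9 + 40·1918 = 76729, and √76729 = 277.
So n = (3 + 277) / 10 = 280/10 = 28.
Check: 28·(5·28 − 3)/2 = 1918. ✓

28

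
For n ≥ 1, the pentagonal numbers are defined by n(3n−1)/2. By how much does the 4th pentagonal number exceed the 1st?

21

4·(3·4 − 1)/2 = 22 and 1·(3·1 − 1)/2 = 1.
Difference: 22 − 1 = 21.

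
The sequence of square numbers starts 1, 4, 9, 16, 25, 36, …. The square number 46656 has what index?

216

We need n² = 46656, so n = √46656 = 216.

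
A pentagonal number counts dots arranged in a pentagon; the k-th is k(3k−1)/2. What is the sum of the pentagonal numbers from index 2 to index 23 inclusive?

Σ i(3i−1)/2 = (3Σi² − Σi) / 2 over i = 2..23.
Σi = 276 − 1 = 275 and Σi² = 4324 − 1 = 4323.
(3·4323 − 1·275) / 2 = 12694/2 = 6347.

6347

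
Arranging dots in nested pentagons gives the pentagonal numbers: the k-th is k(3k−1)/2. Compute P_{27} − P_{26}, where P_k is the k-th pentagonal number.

Consecutive pentagonal numbers differ by 3n − 2: here 3·27 − 2 = 79.

79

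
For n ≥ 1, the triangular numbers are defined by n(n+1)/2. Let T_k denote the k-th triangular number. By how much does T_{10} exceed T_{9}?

Consecutive triangular numbers differ by n: T_{10} − T_{9} = 10.

10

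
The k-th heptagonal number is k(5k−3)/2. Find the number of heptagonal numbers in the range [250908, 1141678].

359

The n-th heptagonal number is n(5n−3)/2.
Smallest index with value ≥ 250908: n = 318 (giving 252333).
Largest index with value ≤ 1141678: n = 676 (giving 1141426).
Indices 318 through 676: 359 terms.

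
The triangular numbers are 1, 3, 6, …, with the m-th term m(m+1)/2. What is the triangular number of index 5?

The 5th triangular number is n(n+1)/2 with n = 5.
5·6/2 = 30/2 = 15.

15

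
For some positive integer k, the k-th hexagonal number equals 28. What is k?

4

Set n(2n−1) = 28, giving 2n² − n − 28 = 0.
The discriminant is 1 + 8·28 = 225, and √225 = 15.
So n = (1 + 15) / 4 = 16/4 = 4.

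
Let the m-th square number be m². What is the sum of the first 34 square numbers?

Σ_{i=1}^{34} i² = 34·35·69/6 = 13685.

13685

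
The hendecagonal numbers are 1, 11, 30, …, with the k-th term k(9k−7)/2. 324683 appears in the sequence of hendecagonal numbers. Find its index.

Set n(9n−7)/2 = 324683, giving 9n² − 7n − 649366 = 0.
The discriminant is 49 + 72·324683 = 23377225, and √23377225 = 4835.
So n = (7 + 4835) / 18 = 4842/18 = 269.

269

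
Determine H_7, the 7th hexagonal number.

7·(2·7 − 1) = 7·13 = 91.

91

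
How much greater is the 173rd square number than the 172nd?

n² − (n−1)² = 2n − 1, so 173² − 172² = 2·173 − 1 = 345.

345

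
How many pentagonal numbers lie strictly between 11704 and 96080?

The n-th pentagonal number is n(3n−1)/2.
Smallest index with value > 11704: n = 89 (giving 11837).
Largest index with value < 96080: n = 253 (giving 95887).
Indices 89 through 253: 165 terms.

165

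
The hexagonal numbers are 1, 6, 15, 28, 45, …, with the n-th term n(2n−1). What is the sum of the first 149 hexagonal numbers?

2216375

Σ i(2i−1) = 2Σi² − Σi over i = 1..149.
Σi = 11175 and Σi² = 1113775.
2·1113775 − 1·11175 = 2216375.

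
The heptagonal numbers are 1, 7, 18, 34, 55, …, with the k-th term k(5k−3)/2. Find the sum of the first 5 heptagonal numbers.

Σ i(5i−3)/2 = (5Σi² − 3Σi) / 2 over i = 1..5.
Σi = 15 and Σi² = 55.
(5·55 − 3·15) / 2 = 230/2 = 115.

115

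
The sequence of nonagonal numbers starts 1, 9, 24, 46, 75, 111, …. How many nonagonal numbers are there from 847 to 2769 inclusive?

13

The n-th nonagonal number is n(7n−5)/2.
Smallest index with value ≥ 847: n = 16 (giving 856).
Largest index with value ≤ 2769: n = 28 (giving 2674).
Indices 16 through 28: 13 terms.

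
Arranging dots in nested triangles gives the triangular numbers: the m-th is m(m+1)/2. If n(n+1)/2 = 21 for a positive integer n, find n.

6

Set n(n+1)/2 = 21, giving n² + n − 42 = 0.
So n = (-1 + 13) / 2 = 12/2 = 6.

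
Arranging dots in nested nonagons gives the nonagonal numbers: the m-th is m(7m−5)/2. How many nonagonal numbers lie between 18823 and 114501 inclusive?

The n-th nonagonal number is n(7n−5)/2.
Smallest index with value ≥ 18823: n = 74 (giving 18981).
Largest index with value ≤ 114501: n = 181 (giving 114211).
Indices 74 through 181: 108 terms.

108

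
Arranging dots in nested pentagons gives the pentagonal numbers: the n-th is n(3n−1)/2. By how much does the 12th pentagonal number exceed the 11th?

34

Consecutive pentagonal numbers differ by 3n − 2: here 3·12 − 2 = 34.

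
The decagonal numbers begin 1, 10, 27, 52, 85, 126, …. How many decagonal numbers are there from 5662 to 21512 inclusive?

The n-th decagonal number is n(4n−3).
Smallest index with value ≥ 5662: n = 38 (giving 5662).
Largest index with value ≤ 21512: n = 73 (giving 21097).
Indices 38 through 73: 36 terms.

36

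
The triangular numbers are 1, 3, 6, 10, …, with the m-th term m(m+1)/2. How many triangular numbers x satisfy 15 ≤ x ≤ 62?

6

The n-th triangular number is n(n+1)/2.
Smallest index with value ≥ 15: n = 5 (giving 15).
Largest index with value ≤ 62: n = 10 (giving 55).
Indices 5 through 10: 6 terms.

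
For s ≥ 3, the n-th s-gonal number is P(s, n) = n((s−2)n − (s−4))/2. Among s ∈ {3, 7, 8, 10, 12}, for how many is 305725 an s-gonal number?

1

s = 3: P(3, 781) = 305371 and P(3, 782) = 306153; 305725 is not s-gonal.
s = 7: P(7, 350) = 305725. ✓
s = 8: P(8, 319) = 304645 and P(8, 320) = 306560; 305725 is not s-gonal.
s = 10: P(10, 276) = 303876 and P(10, 277) = 306085; 305725 is not s-gonal.
s = 12: P(12, 247) = 304057 and P(12, 248) = 306528; 305725 is not s-gonal.
Hits: s ∈ {7} → 1.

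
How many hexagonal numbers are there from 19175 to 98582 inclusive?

The n-th hexagonal number is n(2n−1).
Smallest index with value ≥ 19175: n = 99 (giving 19503).
Largest index with value ≤ 98582: n = 222 (giving 98346).
Indices 99 through 222: 124 terms.

124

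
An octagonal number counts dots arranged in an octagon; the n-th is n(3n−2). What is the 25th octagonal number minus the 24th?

145

Consecutive octagonal numbers differ by 6n − 5: here 6·25 − 5 = 145.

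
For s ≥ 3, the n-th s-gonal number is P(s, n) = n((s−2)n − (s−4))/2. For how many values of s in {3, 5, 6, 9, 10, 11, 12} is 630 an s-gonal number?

2

s = 3: P(3, 35) = 630. ✓
s = 5: P(5, 20) = 590 and P(5, 21) = 651; 630 is not s-gonal.
s = 6: P(6, 18) = 630. ✓
s = 9: P(9, 13) = 559 and P(9, 14) = 651; 630 is not s-gonal.
s = 10: P(10, 12) = 540 and P(10, 13) = 637; 630 is not s-gonal.
s = 11: P(11, 12) = 606 and P(11, 13) = 715; 630 is not s-gonal.
s = 12: P(12, 11) = 561 and P(12, 12) = 672; 630 is not s-gonal.
Hits: s ∈ {3, 6} → 2.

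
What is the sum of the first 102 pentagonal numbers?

535806

Σ i(3i−1)/2 = (3Σi² − Σi) / 2 over i = 1..102.
Σi = 5253 and Σi² = 358955.
(3·358955 − 1·5253) / 2 = 1071612/2 = 535806.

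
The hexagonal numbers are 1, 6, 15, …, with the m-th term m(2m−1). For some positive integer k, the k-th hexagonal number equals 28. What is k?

4

Set n(2n−1) = 28, giving 2n² − n − 28 = 0.
The discriminant is 1 + 8·28 = 225, and √225 = 15.
So n = (1 + 15) / 4 = 16/4 = 4.
Check: 4·(2·4 − 1) = 28. ✓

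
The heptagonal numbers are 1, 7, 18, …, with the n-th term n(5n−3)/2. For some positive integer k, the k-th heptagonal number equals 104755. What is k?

Set n(5n−3)/2 = 104755, giving 5n² − 3n − 209510 = 0.
So n = (3 + 2047) / 10 = 2050/10 = 205.

205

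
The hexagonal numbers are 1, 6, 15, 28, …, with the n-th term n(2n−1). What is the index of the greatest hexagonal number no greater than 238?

Solve n(2n−1) ≤ 238 for integer n.
n = 11 gives 231 ≤ 238, while n = 12 gives 276 > 238; so the answer is index 11.

11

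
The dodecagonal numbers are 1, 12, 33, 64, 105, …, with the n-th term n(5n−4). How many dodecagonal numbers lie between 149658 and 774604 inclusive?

221

The n-th dodecagonal number is n(5n−4).
Smallest index with value ≥ 149658: n = 174 (giving 150684).
Largest index with value ≤ 774604: n = 394 (giving 774604).
Indices 174 through 394: 221 terms.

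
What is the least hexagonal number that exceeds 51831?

Solve n(2n−1) > 51831 for integer n.
The largest n with value ≤ 51831 is 161 (since 51681 ≤ 51831 < 52326), so the first above is n = 162, value 52326.

52326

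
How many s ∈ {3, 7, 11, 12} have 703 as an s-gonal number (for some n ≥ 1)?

s = 3: P(3, 37) = 703. ✓
s = 7: P(7, 17) = 697 and P(7, 18) = 783; 703 is not s-gonal.
s = 11: P(11, 12) = 606 and P(11, 13) = 715; 703 is not s-gonal.
s = 12: P(12, 12) = 672 and P(12, 13) = 793; 703 is not s-gonal.
Hits: s ∈ {3} → 1.

1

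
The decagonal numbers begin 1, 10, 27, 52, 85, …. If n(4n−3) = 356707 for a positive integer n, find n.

Set n(4n−3) = 356707, giving 4n² − 3n − 356707 = 0.
The discriminant is 9 + 16·356707 = 5707321, and √5707321 = 2389.
So n = (3 + 2389) / 8 = 2392/8 = 299.

299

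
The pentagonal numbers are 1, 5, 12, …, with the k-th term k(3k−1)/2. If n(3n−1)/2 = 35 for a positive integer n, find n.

Set n(3n−1)/2 = 35, giving 3n² − n − 70 = 0.
So n = (1 + 29) / 6 = 30/6 = 5.

5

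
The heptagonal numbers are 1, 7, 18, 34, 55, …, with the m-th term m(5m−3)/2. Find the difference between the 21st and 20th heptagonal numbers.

Consecutive heptagonal numbers differ by 5n − 4: here 5·21 − 4 = 101.

101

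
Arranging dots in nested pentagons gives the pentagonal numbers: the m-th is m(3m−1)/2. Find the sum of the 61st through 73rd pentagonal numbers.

87373

Σ i(3i−1)/2 = (3Σi² − Σi) / 2 over i = 61..73.
Σi = 2701 − 1830 = 871 and Σi² = 132349 − 73810 = 58539.
(3·58539 − 1·871) / 2 = 174746/2 = 87373.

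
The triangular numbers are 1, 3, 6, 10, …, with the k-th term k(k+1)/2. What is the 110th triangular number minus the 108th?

219

110·111/2 = 6105 and 108·109/2 = 5886.
Difference: 6105 − 5886 = 219.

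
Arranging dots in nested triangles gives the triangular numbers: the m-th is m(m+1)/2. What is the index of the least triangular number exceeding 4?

Solve n(n+1)/2 > 4 for integer n.
The largest n with value ≤ 4 is 2 (since 3 ≤ 4 < 6), so the first above is n = 3, value 6.

3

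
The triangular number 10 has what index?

4

Set n(n+1)/2 = 10, giving n² + n − 20 = 0.
The discriminant is 1 + 8·10 = 81, and √81 = 9.
So n = (-1 + 9) / 2 = 8/2 = 4.
Check: 4·5/2 = 10. ✓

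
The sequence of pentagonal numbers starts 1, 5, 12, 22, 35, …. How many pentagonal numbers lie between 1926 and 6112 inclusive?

The n-th pentagonal number is n(3n−1)/2.
Smallest index with value ≥ 1926: n = 36 (giving 1926).
Largest index with value ≤ 6112: n = 64 (giving 6112).
Indices 36 through 64: 29 terms.

29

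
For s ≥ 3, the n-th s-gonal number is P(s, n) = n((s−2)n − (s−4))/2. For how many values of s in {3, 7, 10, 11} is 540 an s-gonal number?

2

s = 3: P(3, 32) = 528 and P(3, 33) = 561; 540 is not s-gonal.
s = 7: P(7, 15) = 540. ✓
s = 10: P(10, 12) = 540. ✓
s = 11: P(11, 11) = 506 and P(11, 12) = 606; 540 is not s-gonal.
Hits: s ∈ {7, 10} → 2.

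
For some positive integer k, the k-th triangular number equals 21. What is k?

Set n(n+1)/2 = 21, giving n² + n − 42 = 0.
So n = (-1 + 13) / 2 = 12/2 = 6.
Check: 6·7/2 = 21. ✓

6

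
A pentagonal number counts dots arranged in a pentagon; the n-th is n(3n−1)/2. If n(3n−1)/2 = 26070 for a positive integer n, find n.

132

Set n(3n−1)/2 = 26070, giving 3n² − n − 52140 = 0.
So n = (1 + 791) / 6 = 792/6 = 132.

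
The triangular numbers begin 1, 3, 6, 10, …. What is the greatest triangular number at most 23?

Solve n(n+1)/2 ≤ 23 for integer n.
n = 6 gives 21 ≤ 23, while n = 7 gives 28 > 23; so the answer is 21.

21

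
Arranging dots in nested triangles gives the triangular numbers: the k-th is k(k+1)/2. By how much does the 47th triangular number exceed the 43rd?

182

47·48/2 = 1128 and 43·44/2 = 946.
Difference: 1128 − 946 = 182.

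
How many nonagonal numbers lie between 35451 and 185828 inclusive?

130

The n-th nonagonal number is n(7n−5)/2.
Smallest index with value ≥ 35451: n = 101 (giving 35451).
Largest index with value ≤ 185828: n = 230 (giving 184575).
Indices 101 through 230: 130 terms.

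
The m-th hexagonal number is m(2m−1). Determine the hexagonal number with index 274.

The 274th hexagonal number is n(2n−1) with n = 274.
274·(2·274 − 1) = 274·547 = 149878.

149878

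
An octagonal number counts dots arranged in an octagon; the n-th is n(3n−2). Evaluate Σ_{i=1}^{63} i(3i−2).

252000

Σ i(3i−2) = 3Σi² − 2Σi over i = 1..63.
Σi = 2016 and Σi² = 85344.
3·85344 − 2·2016 = 252000.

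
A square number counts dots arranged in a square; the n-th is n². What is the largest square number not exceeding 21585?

Solve n² ≤ 21585 for integer n.
n = 146 gives 21316 ≤ 21585, while n = 147 gives 21609 > 21585; so the answer is 21316.

21316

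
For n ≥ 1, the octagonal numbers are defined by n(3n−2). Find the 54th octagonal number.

8640

The 54th octagonal number is n(3n−2) with n = 54.
54·(3·54 − 2) = 54·160 = 8640.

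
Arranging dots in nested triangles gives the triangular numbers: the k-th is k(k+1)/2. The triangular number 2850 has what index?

75

Set n(n+1)/2 = 2850, giving n² + n − 5700 = 0.
The discriminant is 1 + 8·2850 = 22801, and √22801 = 151.
So n = (-1 + 151) / 2 = 150/2 = 75.
Check: 75·76/2 = 2850. ✓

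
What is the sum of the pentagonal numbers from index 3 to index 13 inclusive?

1177

Σ i(3i−1)/2 = (3Σi² − Σi) / 2 over i = 3..13.
Σi = 91 − 3 = 88 and Σi² = 819 − 5 = 814.
(3·814 − 1·88) / 2 = 2354/2 = 1177.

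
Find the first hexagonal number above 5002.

5151

Solve n(2n−1) > 5002 for integer n.
The largest n with value ≤ 5002 is 50 (since 4950 ≤ 5002 < 5151), so the first above is n = 51, value 5151.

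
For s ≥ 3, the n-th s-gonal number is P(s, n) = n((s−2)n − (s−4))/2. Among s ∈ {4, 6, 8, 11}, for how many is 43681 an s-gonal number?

s = 4: P(4, 209) = 43681. ✓
s = 6: P(6, 148) = 43660 and P(6, 149) = 44253; 43681 is not s-gonal.
s = 8: P(8, 121) = 43681. ✓
s = 11: P(11, 98) = 42875 and P(11, 99) = 43758; 43681 is not s-gonal.
Hits: s ∈ {4, 8} → 2.

2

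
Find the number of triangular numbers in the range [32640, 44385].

The n-th triangular number is n(n+1)/2.
Smallest index with value ≥ 32640: n = 255 (giving 32640).
Largest index with value ≤ 44385: n = 297 (giving 44253).
Indices 255 through 297: 43 terms.

43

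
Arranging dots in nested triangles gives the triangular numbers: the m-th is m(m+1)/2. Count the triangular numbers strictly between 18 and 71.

The n-th triangular number is n(n+1)/2.
Smallest index with value > 18: n = 6 (giving 21).
Largest index with value < 71: n = 11 (giving 66).
Indices 6 through 11: 6 terms.

6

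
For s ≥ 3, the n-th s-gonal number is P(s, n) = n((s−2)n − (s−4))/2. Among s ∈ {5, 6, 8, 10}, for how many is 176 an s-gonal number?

s = 5: P(5, 11) = 176. ✓
s = 6: P(6, 9) = 153 and P(6, 10) = 190; 176 is not s-gonal.
s = 8: P(8, 8) = 176. ✓
s = 10: P(10, 7) = 175 and P(10, 8) = 232; 176 is not s-gonal.
Hits: s ∈ {5, 8} → 2.

2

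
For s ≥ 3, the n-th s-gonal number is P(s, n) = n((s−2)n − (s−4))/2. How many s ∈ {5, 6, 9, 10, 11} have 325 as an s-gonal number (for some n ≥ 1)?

s = 5: P(5, 14) = 287 and P(5, 15) = 330; 325 is not s-gonal.
s = 6: P(6, 13) = 325. ✓
s = 9: P(9, 10) = 325. ✓
s = 10: P(10, 9) = 297 and P(10, 10) = 370; 325 is not s-gonal.
s = 11: P(11, 8) = 260 and P(11, 9) = 333; 325 is not s-gonal.
Hits: s ∈ {6, 9} → 2.

2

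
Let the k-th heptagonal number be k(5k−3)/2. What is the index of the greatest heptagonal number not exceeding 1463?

24

Solve n(5n−3)/2 ≤ 1463 for integer n.
n = 24 gives 1404 ≤ 1463, while n = 25 gives 1525 > 1463; so the answer is index 24.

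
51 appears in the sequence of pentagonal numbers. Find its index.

Set n(3n−1)/2 = 51, giving 3n² − n − 102 = 0.
The discriminant is 1 + 24·51 = 1225, and √1225 = 35.
So n = (1 + 35) / 6 = 36/6 = 6.
Check: 6·(3·6 − 1)/2 = 51. ✓

6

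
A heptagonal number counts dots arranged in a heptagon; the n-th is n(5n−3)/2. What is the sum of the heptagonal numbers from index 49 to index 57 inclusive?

Σ i(5i−3)/2 = (5Σi² − 3Σi) / 2 over i = 49..57.
Σi = 1653 − 1176 = 477 and Σi² = 63365 − 38024 = 25341.
(5·25341 − 3·477) / 2 = 125274/2 = 62637.

62637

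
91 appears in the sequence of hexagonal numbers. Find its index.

Set n(2n−1) = 91, giving 2n² − n − 91 = 0.
The discriminant is 1 + 8·91 = 729, and √729 = 27.
So n = (1 + 27) / 4 = 28/4 = 7.
Check: 7·(2·7 − 1) = 91. ✓

7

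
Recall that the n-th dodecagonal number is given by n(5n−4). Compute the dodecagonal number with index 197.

193257

197·(5·197 − 4) = 197·981 = 193257.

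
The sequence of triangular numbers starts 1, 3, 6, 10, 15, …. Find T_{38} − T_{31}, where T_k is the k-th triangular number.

38·39/2 = 741 and 31·32/2 = 496.
Difference: 741 − 496 = 245.

245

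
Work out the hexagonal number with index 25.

1225

25·(2·25 − 1) = 25·49 = 1225.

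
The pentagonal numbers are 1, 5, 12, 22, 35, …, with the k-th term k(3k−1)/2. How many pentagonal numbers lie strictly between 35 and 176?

5

The n-th pentagonal number is n(3n−1)/2.
Smallest index with value > 35: n = 6 (giving 51).
Largest index with value < 176: n = 10 (giving 145).
Indices 6 through 10: 5 terms.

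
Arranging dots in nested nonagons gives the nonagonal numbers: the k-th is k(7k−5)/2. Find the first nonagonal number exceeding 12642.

Solve n(7n−5)/2 > 12642 for integer n.
The largest n with value ≤ 12642 is 60 (since 12450 ≤ 12642 < 12871), so the first above is n = 61, value 12871.

12871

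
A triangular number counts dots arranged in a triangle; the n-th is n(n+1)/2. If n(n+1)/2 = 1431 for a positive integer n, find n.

53

Set n(n+1)/2 = 1431, giving n² + n − 2862 = 0.
The discriminant is 1 + 8·1431 = 11449, and √11449 = 107.
So n = (-1 + 107) / 2 = 106/2 = 53.
Check: 53·54/2 = 1431. ✓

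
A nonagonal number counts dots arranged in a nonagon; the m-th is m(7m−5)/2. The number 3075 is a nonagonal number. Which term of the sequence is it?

Set n(7n−5)/2 = 3075, giving 7n² − 5n − 6150 = 0.
The discriminant is 25 + 56·3075 = 172225, and √172225 = 415.
So n = (5 + 415) / 14 = 420/14 = 30.
Check: 30·(7·30 − 5)/2 = 3075. ✓

30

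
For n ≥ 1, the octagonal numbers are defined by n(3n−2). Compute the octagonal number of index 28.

The 28th octagonal number is n(3n−2) with n = 28.
28·(3·28 − 2) = 28·82 = 2296.

2296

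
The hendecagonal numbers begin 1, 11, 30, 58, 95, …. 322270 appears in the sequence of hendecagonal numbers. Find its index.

268

Set n(9n−7)/2 = 322270, giving 9n² − 7n − 644540 = 0.
The discriminant is 49 + 72·322270 = 23203489, and √23203489 = 4817.
So n = (7 + 4817) / 18 = 4824/18 = 268.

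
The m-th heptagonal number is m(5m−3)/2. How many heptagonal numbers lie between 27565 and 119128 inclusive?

The n-th heptagonal number is n(5n−3)/2.
Smallest index with value ≥ 27565: n = 106 (giving 27931).
Largest index with value ≤ 119128: n = 218 (giving 118483).
Indices 106 through 218: 113 terms.

113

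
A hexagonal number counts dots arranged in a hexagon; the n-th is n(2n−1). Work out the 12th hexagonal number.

The 12th hexagonal number is n(2n−1) with n = 12.
12·(2·12 − 1) = 12·23 = 276.

276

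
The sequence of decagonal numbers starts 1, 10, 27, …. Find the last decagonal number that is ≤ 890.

855

Solve n(4n−3) ≤ 890 for integer n.
n = 15 gives 855 ≤ 890, while n = 16 gives 976 > 890; so the answer is 855.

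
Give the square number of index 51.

2601

The 51st square number is n² with n = 51.
51² = 2601.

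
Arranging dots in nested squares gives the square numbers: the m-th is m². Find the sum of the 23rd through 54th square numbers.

50160

Σ_{i=23}^{54} i² = 53955 − 3795 = 50160.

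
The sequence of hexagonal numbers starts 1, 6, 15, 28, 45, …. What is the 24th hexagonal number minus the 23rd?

93

Consecutive hexagonal numbers differ by 4n − 3: here 4·24 − 3 = 93.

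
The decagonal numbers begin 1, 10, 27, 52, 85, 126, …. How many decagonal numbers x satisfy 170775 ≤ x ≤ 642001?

The n-th decagonal number is n(4n−3).
Smallest index with value ≥ 170775: n = 207 (giving 170775).
Largest index with value ≤ 642001: n = 401 (giving 642001).
Indices 207 through 401: 195 terms.

195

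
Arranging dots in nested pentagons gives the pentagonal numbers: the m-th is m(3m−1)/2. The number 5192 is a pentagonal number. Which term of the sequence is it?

Set n(3n−1)/2 = 5192, giving 3n² − n − 10384 = 0.
So n = (1 + 353) / 6 = 354/6 = 59.
Check: 59·(3·59 − 1)/2 = 5192. ✓

59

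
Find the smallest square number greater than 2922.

Solve n² > 2922 for integer n.
The largest n with value ≤ 2922 is 54 (since 2916 ≤ 2922 < 3025), so the first above is n = 55, value 3025.

3025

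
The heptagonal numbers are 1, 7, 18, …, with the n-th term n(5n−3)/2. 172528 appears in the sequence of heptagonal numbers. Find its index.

263

Set n(5n−3)/2 = 172528, giving 5n² − 3n − 345056 = 0.
The discriminant is 9 + 40·172528 = 6901129, and √6901129 = 2627.
So n = (3 + 2627) / 10 = 2630/10 = 263.
Check: 263·(5·263 − 3)/2 = 172528. ✓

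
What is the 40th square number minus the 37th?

40² = 1600 and 37² = 1369.
Difference: 1600 − 1369 = 231.

231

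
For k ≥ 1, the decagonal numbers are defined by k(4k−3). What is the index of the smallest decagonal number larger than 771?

15

Solve n(4n−3) > 771 for integer n.
The largest n with value ≤ 771 is 14 (since 742 ≤ 771 < 855), so the first above is n = 15, value 855.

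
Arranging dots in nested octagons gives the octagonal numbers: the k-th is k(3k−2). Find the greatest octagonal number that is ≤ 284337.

283976

Solve n(3n−2) ≤ 284337 for integer n.
n = 308 gives 283976 ≤ 284337, while n = 309 gives 285825 > 284337; so the answer is 283976.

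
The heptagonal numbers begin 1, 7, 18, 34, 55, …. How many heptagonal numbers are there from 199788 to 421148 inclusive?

128

The n-th heptagonal number is n(5n−3)/2.
Smallest index with value ≥ 199788: n = 283 (giving 199798).
Largest index with value ≤ 421148: n = 410 (giving 419635).
Indices 283 through 410: 128 terms.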